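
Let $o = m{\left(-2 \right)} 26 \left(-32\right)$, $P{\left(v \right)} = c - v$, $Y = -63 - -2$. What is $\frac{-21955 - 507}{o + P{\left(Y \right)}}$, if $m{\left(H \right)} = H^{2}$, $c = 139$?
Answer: $\frac{11231}{1564} \approx 7.1809$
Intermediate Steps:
$Y = -61$ ($Y = -63 + 2 = -61$)
$P{\left(v \right)} = 139 - v$
$o = -3328$ ($o = \left(-2\right)^{2} \cdot 26 \left(-32\right) = 4 \cdot 26 \left(-32\right) = 104 \left(-32\right) = -3328$)
$\frac{-21955 - 507}{o + P{\left(Y \right)}} = \frac{-21955 - 507}{-3328 + \left(139 - -61\right)} = - \frac{22462}{-3328 + \left(139 + 61\right)} = - \frac{22462}{-3328 + 200} = - \frac{22462}{-3128} = \left(-22462\right) \left(- \frac{1}{3128}\right) = \frac{11231}{1564}$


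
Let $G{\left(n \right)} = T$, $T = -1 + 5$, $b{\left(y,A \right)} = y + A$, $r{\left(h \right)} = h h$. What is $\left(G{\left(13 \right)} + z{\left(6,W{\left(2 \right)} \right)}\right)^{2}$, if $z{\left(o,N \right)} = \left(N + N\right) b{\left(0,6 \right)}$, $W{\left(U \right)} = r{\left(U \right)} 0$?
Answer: $16$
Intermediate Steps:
$r{\left(h \right)} = h^{2}$
$b{\left(y,A \right)} = A + y$
$T = 4$
$W{\left(U \right)} = 0$ ($W{\left(U \right)} = U^{2} \cdot 0 = 0$)
$G{\left(n \right)} = 4$
$z{\left(o,N \right)} = 12 N$ ($z{\left(o,N \right)} = \left(N + N\right) \left(6 + 0\right) = 2 N 6 = 12 N$)
$\left(G{\left(13 \right)} + z{\left(6,W{\left(2 \right)} \right)}\right)^{2} = \left(4 + 12 \cdot 0\right)^{2} = \left(4 + 0\right)^{2} = 4^{2} = 16$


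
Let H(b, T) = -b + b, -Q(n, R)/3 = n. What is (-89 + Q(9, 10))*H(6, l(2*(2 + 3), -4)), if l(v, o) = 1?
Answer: 0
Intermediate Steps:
Q(n, R) = -3*n
H(b, T) = 0
(-89 + Q(9, 10))*H(6, l(2*(2 + 3), -4)) = (-89 - 3*9)*0 = (-89 - 27)*0 = -116*0 = 0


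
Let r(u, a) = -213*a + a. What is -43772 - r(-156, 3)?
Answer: -43136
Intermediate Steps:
r(u, a) = -212*a
-43772 - r(-156, 3) = -43772 - (-212)*3 = -43772 - 1*(-636) = -43772 + 636 = -43136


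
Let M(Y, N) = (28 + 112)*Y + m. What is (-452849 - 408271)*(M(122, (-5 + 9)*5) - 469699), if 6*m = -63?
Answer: 389768315040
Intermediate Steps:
m = -21/2 (m = (⅙)*(-63) = -21/2 ≈ -10.500)
M(Y, N) = -21/2 + 140*Y (M(Y, N) = (28 + 112)*Y - 21/2 = 140*Y - 21/2 = -21/2 + 140*Y)
(-452849 - 408271)*(M(122, (-5 + 9)*5) - 469699) = (-452849 - 408271)*((-21/2 + 140*122) - 469699) = -861120*((-21/2 + 17080) - 469699) = -861120*(34139/2 - 469699) = -861120*(-905259/2) = 389768315040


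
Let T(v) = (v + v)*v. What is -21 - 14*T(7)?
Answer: -1393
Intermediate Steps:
T(v) = 2*v**2 (T(v) = (2*v)*v = 2*v**2)
-21 - 14*T(7) = -21 - 28*7**2 = -21 - 28*49 = -21 - 14*98 = -21 - 1372 = -1393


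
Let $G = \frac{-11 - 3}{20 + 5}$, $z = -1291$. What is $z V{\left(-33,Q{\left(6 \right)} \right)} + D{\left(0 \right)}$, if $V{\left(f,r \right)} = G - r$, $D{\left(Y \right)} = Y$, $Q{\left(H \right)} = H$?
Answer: $\frac{211724}{25} \approx 8469.0$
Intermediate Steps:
$G = - \frac{14}{25} \approx -0.56$
$V{\left(f,r \right)} = - \frac{14}{25} - r$
$z V{\left(-33,Q{\left(6 \right)} \right)} + D{\left(0 \right)} = - 1291 \left(- \frac{14}{25} - 6\right) + 0 = \left(-1291\right) \left(- \frac{164}{25}\right) + 0 = \frac{211724}{25} + 0 = \frac{211724}{25}$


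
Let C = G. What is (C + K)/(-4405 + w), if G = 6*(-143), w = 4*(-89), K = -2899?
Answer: 3757/4761 ≈ 0.78912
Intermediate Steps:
w = -356
G = -858
C = -858
(C + K)/(-4405 + w) = (-858 - 2899)/(-4405 - 356) = -3757/(-4761) = -3757*(-1/4761) = 3757/4761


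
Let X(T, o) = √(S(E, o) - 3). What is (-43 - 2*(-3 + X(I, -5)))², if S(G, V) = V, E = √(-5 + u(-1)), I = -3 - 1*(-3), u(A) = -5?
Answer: 1337 + 296*I*√2 ≈ 1337.0 + 418.61*I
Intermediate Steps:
I = 0 (I = -3 + 3 = 0)
E = I*√10 (E = √(-5 - 5) = √(-10) = I*√10 ≈ 3.1623*I)
X(T, o) = √(-3 + o) (X(T, o) = √(o - 3) = √(-3 + o))
(-43 - 2*(-3 + X(I, -5)))² = (-43 - 2*(-3 + √(-3 - 5)))² = (-43 - 2*(-3 + √(-8)))² = (-43 - 2*(-3 + 2*I*√2))² = (-43 + (6 - 4*I*√2))² = (-37 - 4*I*√2)²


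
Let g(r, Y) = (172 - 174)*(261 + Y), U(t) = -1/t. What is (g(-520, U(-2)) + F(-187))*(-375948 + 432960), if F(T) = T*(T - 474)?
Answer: 7017265008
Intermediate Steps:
g(r, Y) = -522 - 2*Y (g(r, Y) = -2*(261 + Y) = -522 - 2*Y)
F(T) = T*(-474 + T)
(g(-520, U(-2)) + F(-187))*(-375948 + 432960) = ((-522 - (-2)/(-2)) - 187*(-474 - 187))*(-375948 + 432960) = ((-522 - (-2)*(-1)/2) - 187*(-661))*57012 = ((-522 - 2*½) + 123607)*57012 = ((-522 - 1) + 123607)*57012 = (-523 + 123607)*57012 = 123084*57012 = 7017265008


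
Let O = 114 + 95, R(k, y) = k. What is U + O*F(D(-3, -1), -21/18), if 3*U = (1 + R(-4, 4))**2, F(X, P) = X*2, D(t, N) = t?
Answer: -1251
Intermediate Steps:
F(X, P) = 2*X
O = 209
U = 3 (U = (1 - 4)**2/3 = (1/3)*(-3)**2 = (1/3)*9 = 3)
U + O*F(D(-3, -1), -21/18) = 3 + 209*(2*(-3)) = 3 + 209*(-6) = 3 - 1254 = -1251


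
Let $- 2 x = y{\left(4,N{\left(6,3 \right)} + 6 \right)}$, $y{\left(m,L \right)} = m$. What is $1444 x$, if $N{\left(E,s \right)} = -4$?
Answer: $-2888$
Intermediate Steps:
$x = -2$ ($x = \left(- \frac{1}{2}\right) 4 = -2$)
$1444 x = 1444 \left(-2\right) = -2888$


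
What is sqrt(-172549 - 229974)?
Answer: I*sqrt(402523) ≈ 634.45*I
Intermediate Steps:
sqrt(-172549 - 229974) = sqrt(-402523) = I*sqrt(402523)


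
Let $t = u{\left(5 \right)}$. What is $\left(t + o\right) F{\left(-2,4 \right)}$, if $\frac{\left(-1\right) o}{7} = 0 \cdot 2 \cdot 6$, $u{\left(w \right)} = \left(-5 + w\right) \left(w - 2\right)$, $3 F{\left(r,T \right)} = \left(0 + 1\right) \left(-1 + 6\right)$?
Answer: $0$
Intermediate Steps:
$F{\left(r,T \right)} = \frac{5}{3}$ ($F{\left(r,T \right)} = \frac{\left(0 + 1\right) \left(-1 + 6\right)}{3} = \frac{1 \cdot 5}{3} = \frac{1}{3} \cdot 5 = \frac{5}{3}$)
$u{\left(w \right)} = \left(-5 + w\right) \left(-2 + w\right)$
$t = 0$ ($t = 10 + 5^{2} - 35 = 10 + 25 - 35 = 0$)
$o = 0$ ($o = - 7 \cdot 0 \cdot 2 \cdot 6 = - 7 \cdot 0 \cdot 6 = \left(-7\right) 0 = 0$)
$\left(t + o\right) F{\left(-2,4 \right)} = \left(0 + 0\right) \frac{5}{3} = 0 \cdot \frac{5}{3} = 0$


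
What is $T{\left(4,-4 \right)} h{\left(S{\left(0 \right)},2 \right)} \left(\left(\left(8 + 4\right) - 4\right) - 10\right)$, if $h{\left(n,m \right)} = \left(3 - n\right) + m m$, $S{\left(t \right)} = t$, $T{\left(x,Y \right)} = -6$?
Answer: $84$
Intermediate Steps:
$h{\left(n,m \right)} = 3 + m^{2} - n$ ($h{\left(n,m \right)} = \left(3 - n\right) + m^{2} = 3 + m^{2} - n$)
$T{\left(4,-4 \right)} h{\left(S{\left(0 \right)},2 \right)} \left(\left(\left(8 + 4\right) - 4\right) - 10\right) = - 6 \left(3 + 2^{2} - 0\right) \left(\left(\left(8 + 4\right) - 4\right) - 10\right) = - 6 \left(3 + 4 + 0\right) \left(\left(12 - 4\right) - 10\right) = \left(-6\right) 7 \left(8 - 10\right) = \left(-42\right) \left(-2\right) = 84$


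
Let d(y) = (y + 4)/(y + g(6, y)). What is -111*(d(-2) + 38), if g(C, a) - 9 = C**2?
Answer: -181596/43 ≈ -4223.2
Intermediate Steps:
g(C, a) = 9 + C**2
d(y) = (4 + y)/(45 + y) (d(y) = (y + 4)/(y + (9 + 6**2)) = (4 + y)/(y + (9 + 36)) = (4 + y)/(y + 45) = (4 + y)/(45 + y))
-111*(d(-2) + 38) = -111*((4 - 2)/(45 - 2) + 38) = -111*(2/43 + 38) = -111*1636/43 = -181596/43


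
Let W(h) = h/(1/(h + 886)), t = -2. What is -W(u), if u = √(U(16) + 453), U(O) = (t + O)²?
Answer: -649 - 886*√649 ≈ -23220.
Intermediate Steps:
U(O) = (-2 + O)²
u = √649 (u = √((-2 + 16)² + 453) = √(14² + 453) = √(196 + 453) = √649 ≈ 25.475)
W(h) = h*(886 + h) (W(h) = h/(1/(886 + h)) = h*(886 + h))
-W(u) = -√649*(886 + √649)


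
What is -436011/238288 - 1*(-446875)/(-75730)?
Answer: -13950406303/1804555024 ≈ -7.7307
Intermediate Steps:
-436011/238288 - 1*(-446875)/(-75730) = -436011*1/238288 + 446875*(-1/75730) = -436011/238288 - 89375/15146 = -13950406303/1804555024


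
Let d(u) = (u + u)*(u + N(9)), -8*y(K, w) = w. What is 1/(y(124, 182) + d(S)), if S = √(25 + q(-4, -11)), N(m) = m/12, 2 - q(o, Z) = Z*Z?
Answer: -4*I/(6*√94 + 843*I) ≈ -0.0047225 - 0.00032588*I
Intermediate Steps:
y(K, w) = -w/8
q(o, Z) = 2 - Z² (q(o, Z) = 2 - Z*Z = 2 - Z²)
N(m) = m/12 (N(m) = m*(1/12) = m/12)
S = I*√94 (S = √(25 + (2 - 1*(-11)²)) = √(25 + (2 - 1*121)) = √(25 + (2 - 121)) = √(25 - 119) = √(-94) = I*√94 ≈ 9.6954*I)
d(u) = 2*u*(¾ + u) (d(u) = (u + u)*(u + (1/12)*9) = (2*u)*(u + ¾) = (2*u)*(¾ + u) = 2*u*(¾ + u))
1/(y(124, 182) + d(S)) = 1/(-⅛*182 + (I*√94)*(3 + 4*(I*√94))/2) = 1/(-91/4 + (I*√94)*(3 + 4*I*√94)/2) = 1/(-91/4 + I*√94*(3 + 4*I*√94)/2)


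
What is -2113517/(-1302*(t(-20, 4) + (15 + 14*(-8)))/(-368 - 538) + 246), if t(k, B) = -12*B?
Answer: -319141067/5681 ≈ -56177.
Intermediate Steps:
-2113517/(-1302*(t(-20, 4) + (15 + 14*(-8)))/(-368 - 538) + 246) = -2113517/(-1302*(-12*4 + (15 + 14*(-8)))/(-368 - 538) + 246) = -2113517/(-1302*(-48 + (15 - 112))/(-906) + 246) = -2113517/(-1302*(-48 - 97)*(-1)/906 + 246) = -2113517/(-(-188790)*(-1)/906 + 246) = -2113517/(-1302*145/906 + 246) = -2113517/(-31465/151 + 246) = -2113517/5681/151 = -2113517*151/5681 = -319141067/5681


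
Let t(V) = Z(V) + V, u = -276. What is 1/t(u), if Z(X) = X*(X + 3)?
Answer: 1/75072 ≈ 1.3321e-5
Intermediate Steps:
Z(X) = X*(3 + X)
t(V) = V + V*(3 + V) (t(V) = V*(3 + V) + V = V + V*(3 + V))
1/t(u) = 1/(-276*(4 - 276)) = 1/(-276*(-272)) = 1/75072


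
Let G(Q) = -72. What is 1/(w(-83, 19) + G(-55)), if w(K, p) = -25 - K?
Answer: -1/14 ≈ -0.071429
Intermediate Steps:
1/(w(-83, 19) + G(-55)) = 1/((-25 - 1*(-83)) - 72) = 1/((-25 + 83) - 72) = 1/(58 - 72) = 1/(-14) = -1/14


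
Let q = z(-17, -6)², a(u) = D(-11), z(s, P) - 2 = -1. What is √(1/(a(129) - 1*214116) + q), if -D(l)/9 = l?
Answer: 32*√44729553/214017 ≈ 1.0000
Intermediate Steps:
D(l) = -9*l
z(s, P) = 1 (z(s, P) = 2 - 1 = 1)
a(u) = 99 (a(u) = -9*(-11) = 99)
q = 1 (q = 1² = 1)
√(1/(a(129) - 1*214116) + q) = √(1/(99 - 1*214116) + 1) = √(1/(99 - 214116) + 1) = √(1/(-214017) + 1) = √(-1/214017 + 1) = √(214016/214017) = 32*√44729553/214017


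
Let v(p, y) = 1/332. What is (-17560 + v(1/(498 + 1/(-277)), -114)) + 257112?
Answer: 79531265/332 ≈ 2.3955e+5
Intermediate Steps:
v(p, y) = 1/332
(-17560 + v(1/(498 + 1/(-277)), -114)) + 257112 = (-17560 + 1/332) + 257112 = -5829919/332 + 257112 = 79531265/332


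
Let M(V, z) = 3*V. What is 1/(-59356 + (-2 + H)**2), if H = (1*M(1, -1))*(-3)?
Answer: -1/59235 ≈ -1.6882e-5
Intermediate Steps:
H = -9 (H = (1*(3*1))*(-3) = (1*3)*(-3) = 3*(-3) = -9)
1/(-59356 + (-2 + H)**2) = 1/(-59356 + (-2 - 9)**2) = 1/(-59356 + (-11)**2) = 1/(-59356 + 121) = 1/(-59235) = -1/59235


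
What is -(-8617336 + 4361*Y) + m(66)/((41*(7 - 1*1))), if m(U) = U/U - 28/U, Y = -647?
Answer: 92861014573/8118 ≈ 1.1439e+7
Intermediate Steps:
m(U) = 1 - 28/U
-(-8617336 + 4361*Y) + m(66)/((41*(7 - 1*1))) = -4361/(1/(-1976 - 647)) + ((-28 + 66)/66)/((41*(7 - 1*1))) = -4361/(1/(-2623)) + ((1/66)*38)/((41*(7 - 1))) = -4361/(-1/2623) + 19/(33*((41*6))) = -4361*(-2623) + (19/33)/246 = 11438903 + (19/33)*(1/246) = 11438903 + 19/8118 = 92861014573/8118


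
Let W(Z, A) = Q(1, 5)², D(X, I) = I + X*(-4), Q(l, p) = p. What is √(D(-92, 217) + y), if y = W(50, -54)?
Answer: √610 ≈ 24.698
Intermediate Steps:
D(X, I) = I - 4*X
W(Z, A) = 25 (W(Z, A) = 5² = 25)
y = 25
√(D(-92, 217) + y) = √((217 - 4*(-92)) + 25) = √((217 + 368) + 25) = √(585 + 25) = √610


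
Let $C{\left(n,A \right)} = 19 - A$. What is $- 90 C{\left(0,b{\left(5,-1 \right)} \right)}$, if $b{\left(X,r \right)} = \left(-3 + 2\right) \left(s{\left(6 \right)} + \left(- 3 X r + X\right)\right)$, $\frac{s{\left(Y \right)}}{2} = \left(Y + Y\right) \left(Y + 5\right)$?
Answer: $-27270$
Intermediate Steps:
$s{\left(Y \right)} = 4 Y \left(5 + Y\right)$ ($s{\left(Y \right)} = 2 \left(Y + Y\right) \left(Y + 5\right) = 2 \cdot 2 Y \left(5 + Y\right) = 4 Y \left(5 + Y\right)$)
$b{\left(X,r \right)} = -264 - X + 3 X r$ ($b{\left(X,r \right)} = \left(-3 + 2\right) \left(4 \cdot 6 \left(5 + 6\right) + \left(- 3 X r + X\right)\right) = - (4 \cdot 6 \cdot 11 - \left(- X + 3 X r\right)) = - (264 - \left(- X + 3 X r\right)) = - (264 + X - 3 X r) = -264 - X + 3 X r$)
$- 90 C{\left(0,b{\left(5,-1 \right)} \right)} = - 90 \left(19 - \left(-264 - 5 + 3 \cdot 5 \left(-1\right)\right)\right) = - 90 \left(19 - \left(-264 - 5 - 15\right)\right) = - 90 \left(19 - -284\right) = - 90 \left(19 + 284\right) = \left(-90\right) 303 = -27270$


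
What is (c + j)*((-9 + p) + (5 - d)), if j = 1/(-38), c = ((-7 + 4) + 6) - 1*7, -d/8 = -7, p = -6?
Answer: 5049/19 ≈ 265.74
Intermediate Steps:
d = 56 (d = -8*(-7) = 56)
c = -4 (c = (-3 + 6) - 7 = 3 - 7 = -4)
j = -1/38 ≈ -0.026316
(c + j)*((-9 + p) + (5 - d)) = (-4 - 1/38)*((-9 - 6) + (5 - 1*56)) = -153*(-15 + (5 - 56))/38 = -153*(-15 - 51)/38 = -153/38*(-66) = 5049/19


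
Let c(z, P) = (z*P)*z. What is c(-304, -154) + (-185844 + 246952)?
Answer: -14170956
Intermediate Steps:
c(z, P) = P*z**2 (c(z, P) = (P*z)*z = P*z**2)
c(-304, -154) + (-185844 + 246952) = -154*(-304)**2 + (-185844 + 246952) = -154*92416 + 61108 = -14232064 + 61108 = -14170956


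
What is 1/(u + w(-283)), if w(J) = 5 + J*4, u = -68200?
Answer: -1/69327 ≈ -1.4424e-5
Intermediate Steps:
w(J) = 5 + 4*J
1/(u + w(-283)) = 1/(-68200 + (5 + 4*(-283))) = 1/(-68200 + (5 - 1132)) = 1/(-68200 - 1127) = 1/(-69327) = -1/69327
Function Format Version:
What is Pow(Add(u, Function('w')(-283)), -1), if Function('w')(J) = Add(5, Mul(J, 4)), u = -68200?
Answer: Rational(-1, 69327) ≈ -1.4424e-5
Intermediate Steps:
Function('w')(J) = Add(5, Mul(4, J))
Pow(Add(u, Function('w')(-283)), -1) = Pow(Add(-68200, Add(5, Mul(4, -283))), -1) = Pow(Add(-68200, Add(5, -1132)), -1) = Pow(Add(-68200, -1127), -1) = Pow(-69327, -1) = Rational(-1, 69327)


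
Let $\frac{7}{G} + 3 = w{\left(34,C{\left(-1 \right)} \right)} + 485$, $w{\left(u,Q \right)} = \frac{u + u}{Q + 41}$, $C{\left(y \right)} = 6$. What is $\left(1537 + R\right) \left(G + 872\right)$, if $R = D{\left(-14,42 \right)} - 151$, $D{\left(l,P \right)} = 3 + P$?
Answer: $\frac{1350176643}{1082} \approx 1.2479 \cdot 10^{6}$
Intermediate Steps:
$w{\left(u,Q \right)} = \frac{2 u}{41 + Q}$
$G = \frac{47}{3246}$ ($G = \frac{7}{-3 + \left(2 \cdot 34 \frac{1}{41 + 6} + 485\right)} = \frac{7}{-3 + \left(2 \cdot 34 \cdot \frac{1}{47} + 485\right)} = \frac{7}{-3 + \left(\frac{68}{47} + 485\right)} = \frac{7}{-3 + \frac{22863}{47}} = \frac{7}{\frac{22722}{47}} = 7 \cdot \frac{47}{22722} = \frac{47}{3246} \approx 0.014479$)
$R = -106$ ($R = \left(3 + 42\right) - 151 = 45 - 151 = -106$)
$\left(1537 + R\right) \left(G + 872\right) = \left(1537 - 106\right) \left(\frac{47}{3246} + 872\right) = 1431 \cdot \frac{2830559}{3246} = \frac{1350176643}{1082}$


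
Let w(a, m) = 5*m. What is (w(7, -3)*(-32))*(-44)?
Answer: -21120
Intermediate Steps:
(w(7, -3)*(-32))*(-44) = ((5*(-3))*(-32))*(-44) = -15*(-32)*(-44) = 480*(-44) = -21120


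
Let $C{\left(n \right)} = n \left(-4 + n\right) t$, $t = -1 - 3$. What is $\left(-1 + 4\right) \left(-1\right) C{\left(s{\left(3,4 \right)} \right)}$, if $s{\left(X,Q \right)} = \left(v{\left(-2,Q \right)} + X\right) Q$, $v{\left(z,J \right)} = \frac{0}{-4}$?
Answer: $1152$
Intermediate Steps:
$v{\left(z,J \right)} = 0$ ($v{\left(z,J \right)} = 0 \left(- \frac{1}{4}\right) = 0$)
$t = -4$
$s{\left(X,Q \right)} = Q X$ ($s{\left(X,Q \right)} = \left(0 + X\right) Q = X Q = Q X$)
$C{\left(n \right)} = - 4 n \left(-4 + n\right)$ ($C{\left(n \right)} = n \left(-4 + n\right) \left(-4\right) = - 4 n \left(-4 + n\right)$)
$\left(-1 + 4\right) \left(-1\right) C{\left(s{\left(3,4 \right)} \right)} = \left(-1 + 4\right) \left(-1\right) 4 \cdot 4 \cdot 3 \left(4 - 4 \cdot 3\right) = 3 \left(-1\right) 4 \cdot 12 \left(4 - 12\right) = - 3 \cdot 4 \cdot 12 \left(4 - 12\right) = - 3 \cdot 4 \cdot 12 \left(-8\right) = \left(-3\right) \left(-384\right) = 1152$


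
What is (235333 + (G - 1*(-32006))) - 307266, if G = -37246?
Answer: -77173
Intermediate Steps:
(235333 + (G - 1*(-32006))) - 307266 = (235333 + (-37246 - 1*(-32006))) - 307266 = (235333 + (-37246 + 32006)) - 307266 = (235333 - 5240) - 307266 = 230093 - 307266 = -77173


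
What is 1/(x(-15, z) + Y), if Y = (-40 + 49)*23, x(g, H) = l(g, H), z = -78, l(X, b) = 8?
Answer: 1/215 ≈ 0.0046512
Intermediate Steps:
x(g, H) = 8
Y = 207 (Y = 9*23 = 207)
1/(x(-15, z) + Y) = 1/(8 + 207) = 1/215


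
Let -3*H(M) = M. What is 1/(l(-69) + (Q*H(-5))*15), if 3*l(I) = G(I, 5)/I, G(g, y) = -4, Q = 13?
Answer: 207/67279 ≈ 0.0030767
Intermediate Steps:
H(M) = -M/3
l(I) = -4/(3*I) (l(I) = (-4/I)/3 = -4/(3*I))
1/(l(-69) + (Q*H(-5))*15) = 1/(-4/3/(-69) + (13*(-⅓*(-5)))*15) = 1/(-4/3*(-1/69) + (13*(5/3))*15) = 1/(4/207 + (65/3)*15) = 1/(4/207 + 325) = 1/(67279/207) = 207/67279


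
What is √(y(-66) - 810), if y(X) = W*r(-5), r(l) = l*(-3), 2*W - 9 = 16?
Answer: I*√2490/2 ≈ 24.95*I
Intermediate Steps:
W = 25/2 (W = 9/2 + (½)*16 = 9/2 + 8 = 25/2 ≈ 12.500)
r(l) = -3*l
y(X) = 375/2 (y(X) = 25*(-3*(-5))/2 = (25/2)*15 = 375/2)
√(y(-66) - 810) = √(375/2 - 810) = √(-1245/2) = I*√2490/2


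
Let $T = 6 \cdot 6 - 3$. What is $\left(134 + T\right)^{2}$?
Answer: $27889$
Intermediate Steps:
$T = 33$ ($T = 36 - 3 = 33$)
$\left(134 + T\right)^{2} = \left(134 + 33\right)^{2} = 167^{2} = 27889$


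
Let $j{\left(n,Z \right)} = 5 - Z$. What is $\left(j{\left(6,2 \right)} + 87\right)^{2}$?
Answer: $8100$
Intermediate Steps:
$\left(j{\left(6,2 \right)} + 87\right)^{2} = \left(\left(5 - 2\right) + 87\right)^{2} = \left(3 + 87\right)^{2} = 90^{2} = 8100$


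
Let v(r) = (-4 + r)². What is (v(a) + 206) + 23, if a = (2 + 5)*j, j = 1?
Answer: 238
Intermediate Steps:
a = 7 (a = (2 + 5)*1 = 7*1 = 7)
(v(a) + 206) + 23 = ((-4 + 7)² + 206) + 23 = (3² + 206) + 23 = (9 + 206) + 23 = 215 + 23 = 238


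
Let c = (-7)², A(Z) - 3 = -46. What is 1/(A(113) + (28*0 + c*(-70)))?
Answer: -1/3473 ≈ -0.00028794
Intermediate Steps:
A(Z) = -43 (A(Z) = 3 - 46 = -43)
c = 49
1/(A(113) + (28*0 + c*(-70))) = 1/(-43 + (28*0 + 49*(-70))) = 1/(-43 + (0 - 3430)) = 1/(-43 - 3430) = 1/(-3473) = -1/3473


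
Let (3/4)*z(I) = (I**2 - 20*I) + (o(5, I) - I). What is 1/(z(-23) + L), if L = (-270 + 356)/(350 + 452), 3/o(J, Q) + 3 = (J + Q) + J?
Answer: 4812/6492305 ≈ 0.00074118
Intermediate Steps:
o(J, Q) = 3/(-3 + Q + 2*J) (o(J, Q) = 3/(-3 + ((J + Q) + J)) = 3/(-3 + (Q + 2*J)) = 3/(-3 + Q + 2*J))
z(I) = -28*I + 4/(7 + I) + 4*I**2/3 (z(I) = 4*((I**2 - 20*I) + (3/(-3 + I + 2*5) - I))/3 = 4*((I**2 - 20*I) + (3/(-3 + I + 10) - I))/3 = 4*((I**2 - 20*I) + (3/(7 + I) - I))/3 = 4*((I**2 - 20*I) + (-I + 3/(7 + I)))/3 = 4*(I**2 - 21*I + 3/(7 + I))/3 = -28*I + 4/(7 + I) + 4*I**2/3)
L = 43/401 (L = 86/802 = 86*(1/802) = 43/401 ≈ 0.10723)
1/(z(-23) + L) = 1/(4*(3 - 23*(-21 - 23)*(7 - 23))/(3*(7 - 23)) + 43/401) = 1/((4/3)*(3 - 23*(-44)*(-16))/(-16) + 43/401) = 1/((4/3)*(-1/16)*(3 - 16192) + 43/401) = 1/((4/3)*(-1/16)*(-16189) + 43/401) = 1/(16189/12 + 43/401) = 1/(6492305/4812) = 4812/6492305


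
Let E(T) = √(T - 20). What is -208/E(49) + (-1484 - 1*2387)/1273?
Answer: -3871/1273 - 208*√29/29 ≈ -41.665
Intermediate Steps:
E(T) = √(-20 + T)
-208/E(49) + (-1484 - 1*2387)/1273 = -208/√(-20 + 49) + (-1484 - 1*2387)/1273 = -208*√29/29 + (-1484 - 2387)*(1/1273) = -208*√29/29 - 3871*1/1273 = -208*√29/29 - 3871/1273 = -3871/1273 - 208*√29/29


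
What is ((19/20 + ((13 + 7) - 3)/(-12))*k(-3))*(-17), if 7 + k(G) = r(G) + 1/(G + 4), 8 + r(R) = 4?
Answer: -238/3 ≈ -79.333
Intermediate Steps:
r(R) = -4 (r(R) = -8 + 4 = -4)
k(G) = -11 + 1/(4 + G) (k(G) = -7 + (-4 + 1/(G + 4)) = -7 + (-4 + 1/(4 + G)) = -11 + 1/(4 + G))
((19/20 + ((13 + 7) - 3)/(-12))*k(-3))*(-17) = ((19/20 + ((13 + 7) - 3)/(-12))*((-43 - 11*(-3))/(4 - 3)))*(-17) = ((19*(1/20) + (20 - 3)*(-1/12))*((-43 + 33)/1))*(-17) = ((19/20 + 17*(-1/12))*(1*(-10)))*(-17) = ((19/20 - 17/12)*(-10))*(-17) = -7/15*(-10)*(-17) = (14/3)*(-17) = -238/3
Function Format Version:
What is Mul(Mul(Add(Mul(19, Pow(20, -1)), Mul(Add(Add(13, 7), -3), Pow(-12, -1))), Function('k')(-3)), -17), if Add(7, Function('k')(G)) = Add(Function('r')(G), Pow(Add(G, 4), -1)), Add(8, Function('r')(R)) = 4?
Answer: Rational(-238, 3) ≈ -79.333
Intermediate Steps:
Function('r')(R) = -4 (Function('r')(R) = Add(-8, 4) = -4)
Function('k')(G) = Add(-11, Pow(Add(4, G), -1)) (Function('k')(G) = Add(-7, Add(-4, Pow(Add(G, 4), -1))) = Add(-7, Add(-4, Pow(Add(4, G), -1))) = Add(-11, Pow(Add(4, G), -1)))
Mul(Mul(Add(Mul(19, Pow(20, -1)), Mul(Add(Add(13, 7), -3), Pow(-12, -1))), Function('k')(-3)), -17) = Mul(Mul(Add(Mul(19, Pow(20, -1)), Mul(Add(Add(13, 7), -3), Pow(-12, -1))), Mul(Pow(Add(4, -3), -1), Add(-43, Mul(-11, -3)))), -17) = Mul(Mul(Add(Mul(19, Rational(1, 20)), Mul(Add(20, -3), Rational(-1, 12))), Mul(Pow(1, -1), Add(-43, 33))), -17) = Mul(Mul(Add(Rational(19, 20), Mul(17, Rational(-1, 12))), Mul(1, -10)), -17) = Mul(Mul(Add(Rational(19, 20), Rational(-17, 12)), -10), -17) = Mul(Mul(Rational(-7, 15), -10), -17) = Mul(Rational(14, 3), -17) = Rational(-238, 3)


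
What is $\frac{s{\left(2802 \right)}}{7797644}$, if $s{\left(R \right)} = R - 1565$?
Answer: $\frac{1237}{7797644} \approx 0.00015864$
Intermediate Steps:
$s{\left(R \right)} = -1565 + R$
$\frac{s{\left(2802 \right)}}{7797644} = \frac{-1565 + 2802}{7797644} = 1237 \cdot \frac{1}{7797644} = \frac{1237}{7797644}$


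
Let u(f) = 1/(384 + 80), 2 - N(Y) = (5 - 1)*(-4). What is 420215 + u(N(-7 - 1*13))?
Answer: 194979761/464 ≈ 4.2022e+5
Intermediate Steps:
N(Y) = 18 (N(Y) = 2 - (5 - 1)*(-4) = 2 - 4*(-4) = 2 - 1*(-16) = 2 + 16 = 18)
u(f) = 1/464
420215 + u(N(-7 - 1*13)) = 420215 + 1/464 = 194979761/464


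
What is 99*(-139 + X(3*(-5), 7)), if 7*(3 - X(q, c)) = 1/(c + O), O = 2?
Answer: -94259/7 ≈ -13466.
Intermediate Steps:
X(q, c) = 3 - 1/(7*(2 + c)) (X(q, c) = 3 - 1/(7*(c + 2)) = 3 - 1/(7*(2 + c)))
99*(-139 + X(3*(-5), 7)) = 99*(-139 + (41 + 21*7)/(7*(2 + 7))) = 99*(-139 + (⅐)*(41 + 147)/9) = 99*(-139 + (⅐)*(⅑)*188) = 99*(-139 + 188/63) = 99*(-8569/63) = -94259/7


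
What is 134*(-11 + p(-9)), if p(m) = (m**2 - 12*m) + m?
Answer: 22646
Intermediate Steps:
p(m) = m**2 - 11*m
134*(-11 + p(-9)) = 134*(-11 - 9*(-11 - 9)) = 134*(-11 - 9*(-20)) = 134*(-11 + 180) = 134*169 = 22646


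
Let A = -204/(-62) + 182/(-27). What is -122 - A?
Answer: -99226/837 ≈ -118.55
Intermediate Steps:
A = -2888/837 (A = -204*(-1/62) + 182*(-1/27) = 102/31 - 182/27 = -2888/837 ≈ -3.4504)
-122 - A = -122 - 1*(-2888/837) = -122 + 2888/837 = -99226/837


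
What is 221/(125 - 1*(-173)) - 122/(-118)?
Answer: 31217/17582 ≈ 1.7755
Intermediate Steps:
221/(125 - 1*(-173)) - 122/(-118) = 221/(125 + 173) - 122*(-1/118) = 221/298 + 61/59 = 31217/17582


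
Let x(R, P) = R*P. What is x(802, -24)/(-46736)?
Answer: 1203/2921 ≈ 0.41185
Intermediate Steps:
x(R, P) = P*R
x(802, -24)/(-46736) = -24*802/(-46736) = -19248*(-1/46736) = 1203/2921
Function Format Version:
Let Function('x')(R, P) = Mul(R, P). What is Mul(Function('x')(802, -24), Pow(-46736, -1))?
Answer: Rational(1203, 2921) ≈ 0.41185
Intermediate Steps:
Function('x')(R, P) = Mul(P, R)
Mul(Function('x')(802, -24), Pow(-46736, -1)) = Mul(Mul(-24, 802), Pow(-46736, -1)) = Mul(-19248, Rational(-1, 46736)) = Rational(1203, 2921)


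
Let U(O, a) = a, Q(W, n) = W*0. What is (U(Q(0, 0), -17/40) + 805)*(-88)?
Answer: -354013/5 ≈ -70803.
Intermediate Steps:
Q(W, n) = 0
(U(Q(0, 0), -17/40) + 805)*(-88) = (-17/40 + 805)*(-88) = (32183/40)*(-88) = -354013/5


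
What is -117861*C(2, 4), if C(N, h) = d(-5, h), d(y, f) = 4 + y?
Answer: 117861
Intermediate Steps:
C(N, h) = -1 (C(N, h) = 4 - 5 = -1)
-117861*C(2, 4) = -117861*(-1) = 117861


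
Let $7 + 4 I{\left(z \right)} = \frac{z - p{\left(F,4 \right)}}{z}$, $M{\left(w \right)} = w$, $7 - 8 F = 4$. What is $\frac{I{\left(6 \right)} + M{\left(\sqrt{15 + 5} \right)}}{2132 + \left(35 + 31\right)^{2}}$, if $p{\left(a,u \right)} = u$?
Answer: $- \frac{5}{19464} + \frac{\sqrt{5}}{3244} \approx 0.00043241$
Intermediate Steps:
$F = \frac{3}{8}$ ($F = \frac{7}{8} - \frac{1}{2} = \frac{3}{8} \approx 0.375$)
$I{\left(z \right)} = - \frac{7}{4} + \frac{-4 + z}{4 z}$ ($I{\left(z \right)} = - \frac{7}{4} + \frac{\left(z - 4\right) \frac{1}{z}}{4} = - \frac{7}{4} + \frac{\left(-4 + z\right) \frac{1}{z}}{4} = - \frac{7}{4} + \frac{\frac{1}{z} \left(-4 + z\right)}{4} = - \frac{7}{4} + \frac{-4 + z}{4 z}$)
$\frac{I{\left(6 \right)} + M{\left(\sqrt{15 + 5} \right)}}{2132 + \left(35 + 31\right)^{2}} = \frac{\left(- \frac{3}{2} - \frac{1}{6}\right) + \sqrt{15 + 5}}{2132 + \left(35 + 31\right)^{2}} = \frac{\left(- \frac{3}{2} - \frac{1}{6}\right) + \sqrt{20}}{2132 + 66^{2}} = \frac{\left(- \frac{3}{2} - \frac{1}{6}\right) + 2 \sqrt{5}}{2132 + 4356} = \frac{- \frac{5}{3} + 2 \sqrt{5}}{6488} = \left(- \frac{5}{3} + 2 \sqrt{5}\right) \frac{1}{6488} = - \frac{5}{19464} + \frac{\sqrt{5}}{3244}$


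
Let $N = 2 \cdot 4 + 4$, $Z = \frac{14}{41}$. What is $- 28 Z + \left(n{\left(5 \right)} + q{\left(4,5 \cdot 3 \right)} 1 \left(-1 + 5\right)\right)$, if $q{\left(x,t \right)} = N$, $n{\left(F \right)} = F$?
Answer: $\frac{1781}{41} \approx 43.439$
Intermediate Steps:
$Z = \frac{14}{41}$ ($Z = 14 \cdot \frac{1}{41} = \frac{14}{41} \approx 0.34146$)
$N = 12$ ($N = 8 + 4 = 12$)
$q{\left(x,t \right)} = 12$
$- 28 Z + \left(n{\left(5 \right)} + q{\left(4,5 \cdot 3 \right)} 1 \left(-1 + 5\right)\right) = \left(-28\right) \frac{14}{41} + \left(5 + 12 \cdot 1 \left(-1 + 5\right)\right) = - \frac{392}{41} + \left(5 + 12 \cdot 1 \cdot 4\right) = - \frac{392}{41} + \left(5 + 12 \cdot 4\right) = - \frac{392}{41} + \left(5 + 48\right) = - \frac{392}{41} + 53 = \frac{1781}{41}$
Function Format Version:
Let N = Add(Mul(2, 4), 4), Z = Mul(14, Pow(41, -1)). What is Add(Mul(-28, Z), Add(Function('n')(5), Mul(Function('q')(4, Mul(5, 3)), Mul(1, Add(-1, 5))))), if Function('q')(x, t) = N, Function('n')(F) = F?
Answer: Rational(1781, 41) ≈ 43.439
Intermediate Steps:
Z = Rational(14, 41) (Z = Mul(14, Rational(1, 41)) = Rational(14, 41) ≈ 0.34146)
N = 12 (N = Add(8, 4) = 12)
Function('q')(x, t) = 12
Add(Mul(-28, Z), Add(Function('n')(5), Mul(Function('q')(4, Mul(5, 3)), Mul(1, Add(-1, 5))))) = Add(Mul(-28, Rational(14, 41)), Add(5, Mul(12, Mul(1, Add(-1, 5))))) = Add(Rational(-392, 41), Add(5, Mul(12, Mul(1, 4)))) = Add(Rational(-392, 41), Add(5, Mul(12, 4))) = Add(Rational(-392, 41), Add(5, 48)) = Add(Rational(-392, 41), 53) = Rational(1781, 41)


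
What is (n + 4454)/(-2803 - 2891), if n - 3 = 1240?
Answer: -1899/1898 ≈ -1.0005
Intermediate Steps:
n = 1243 (n = 3 + 1240 = 1243)
(n + 4454)/(-2803 - 2891) = (1243 + 4454)/(-2803 - 2891) = 5697/(-5694) = 5697*(-1/5694) = -1899/1898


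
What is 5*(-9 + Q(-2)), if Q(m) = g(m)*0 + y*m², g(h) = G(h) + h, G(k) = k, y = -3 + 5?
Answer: -5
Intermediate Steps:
y = 2
g(h) = 2*h (g(h) = h + h = 2*h)
Q(m) = 2*m² (Q(m) = (2*m)*0 + 2*m² = 0 + 2*m² = 2*m²)
5*(-9 + Q(-2)) = 5*(-9 + 2*(-2)²) = 5*(-9 + 2*4) = 5*(-9 + 8) = 5*(-1) = -5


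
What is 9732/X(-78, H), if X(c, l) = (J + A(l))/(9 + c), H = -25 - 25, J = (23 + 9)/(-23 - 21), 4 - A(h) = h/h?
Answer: -7386588/25 ≈ -2.9546e+5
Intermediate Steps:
A(h) = 3 (A(h) = 4 - h/h = 4 - 1*1 = 4 - 1 = 3)
J = -8/11 (J = 32/(-44) = 32*(-1/44) = -8/11 ≈ -0.72727)
H = -50
X(c, l) = 25/(11*(9 + c)) (X(c, l) = (-8/11 + 3)/(9 + c) = 25/(11*(9 + c)))
9732/X(-78, H) = 9732/((25/(11*(9 - 78)))) = 9732/(((25/11)/(-69))) = 9732/(((25/11)*(-1/69))) = 9732/(-25/759) = 9732*(-759/25) = -7386588/25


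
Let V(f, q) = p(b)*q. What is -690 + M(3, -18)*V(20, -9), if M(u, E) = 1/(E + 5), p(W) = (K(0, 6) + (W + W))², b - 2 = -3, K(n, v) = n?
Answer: -8934/13 ≈ -687.23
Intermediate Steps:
b = -1 (b = 2 - 3 = -1)
p(W) = 4*W² (p(W) = (0 + (W + W))² = (0 + 2*W)² = (2*W)² = 4*W²)
V(f, q) = 4*q (V(f, q) = (4*(-1)²)*q = (4*1)*q = 4*q)
M(u, E) = 1/(5 + E)
-690 + M(3, -18)*V(20, -9) = -690 + (4*(-9))/(5 - 18) = -690 - 36/(-13) = -690 - 1/13*(-36) = -690 + 36/13 = -8934/13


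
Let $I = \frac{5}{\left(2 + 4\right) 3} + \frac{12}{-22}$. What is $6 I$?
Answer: $- \frac{53}{33} \approx -1.6061$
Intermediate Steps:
$I = - \frac{53}{198}$ ($I = \frac{5}{6 \cdot 3} + 12 \left(- \frac{1}{22}\right) = \frac{5}{18} - \frac{6}{11} = - \frac{53}{198} \approx -0.26768$)
$6 I = 6 \left(- \frac{53}{198}\right) = - \frac{53}{33}$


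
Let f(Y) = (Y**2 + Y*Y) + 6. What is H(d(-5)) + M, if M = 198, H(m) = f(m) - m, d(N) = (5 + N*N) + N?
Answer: 1429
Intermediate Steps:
f(Y) = 6 + 2*Y**2 (f(Y) = (Y**2 + Y**2) + 6 = 2*Y**2 + 6 = 6 + 2*Y**2)
d(N) = 5 + N + N**2 (d(N) = (5 + N**2) + N = 5 + N + N**2)
H(m) = 6 - m + 2*m**2 (H(m) = (6 + 2*m**2) - m = 6 - m + 2*m**2)
H(d(-5)) + M = (6 - (5 - 5 + (-5)**2) + 2*(5 - 5 + (-5)**2)**2) + 198 = (6 - (5 - 5 + 25) + 2*(5 - 5 + 25)**2) + 198 = (6 - 1*25 + 2*25**2) + 198 = (6 - 25 + 2*625) + 198 = (6 - 25 + 1250) + 198 = 1231 + 198 = 1429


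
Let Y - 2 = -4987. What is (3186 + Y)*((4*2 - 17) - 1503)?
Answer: 2720088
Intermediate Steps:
Y = -4985 (Y = 2 - 4987 = -4985)
(3186 + Y)*((4*2 - 17) - 1503) = (3186 - 4985)*((4*2 - 17) - 1503) = -1799*((8 - 17) - 1503) = -1799*(-9 - 1503) = -1799*(-1512) = 2720088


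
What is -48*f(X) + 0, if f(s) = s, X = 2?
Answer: -96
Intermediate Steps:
-48*f(X) + 0 = -48*2 + 0 = -96 + 0 = -96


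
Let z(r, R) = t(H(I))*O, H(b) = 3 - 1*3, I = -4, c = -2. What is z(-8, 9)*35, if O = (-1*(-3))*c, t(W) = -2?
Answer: 420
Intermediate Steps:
H(b) = 0 (H(b) = 3 - 3 = 0)
O = -6 (O = -1*(-3)*(-2) = 3*(-2) = -6)
z(r, R) = 12 (z(r, R) = -2*(-6) = 12)
z(-8, 9)*35 = 12*35 = 420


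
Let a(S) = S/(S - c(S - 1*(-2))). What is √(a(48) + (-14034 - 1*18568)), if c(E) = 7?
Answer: I*√54801994/41 ≈ 180.56*I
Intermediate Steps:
a(S) = S/(-7 + S) (a(S) = S/(S - 1*7) = S/(S - 7) = S/(-7 + S))
√(a(48) + (-14034 - 1*18568)) = √(48/(-7 + 48) + (-14034 - 1*18568)) = √(48/41 + (-14034 - 18568)) = √(48*(1/41) - 32602) = √(48/41 - 32602) = √(-1336634/41) = I*√54801994/41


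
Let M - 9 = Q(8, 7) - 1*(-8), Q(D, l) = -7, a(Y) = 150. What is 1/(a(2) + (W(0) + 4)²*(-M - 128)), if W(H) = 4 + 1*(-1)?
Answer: -1/6612 ≈ -0.00015124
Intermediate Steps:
W(H) = 3 (W(H) = 4 - 1 = 3)
M = 10 (M = 9 + (-7 - 1*(-8)) = 9 + (-7 + 8) = 9 + 1 = 10)
1/(a(2) + (W(0) + 4)²*(-M - 128)) = 1/(150 + (3 + 4)²*(-1*10 - 128)) = 1/(150 + 7²*(-10 - 128)) = 1/(150 + 49*(-138)) = 1/(150 - 6762) = 1/(-6612) = -1/6612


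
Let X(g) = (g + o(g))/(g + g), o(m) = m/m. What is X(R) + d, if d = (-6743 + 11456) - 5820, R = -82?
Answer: -181467/164 ≈ -1106.5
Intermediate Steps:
o(m) = 1
X(g) = (1 + g)/(2*g) (X(g) = (g + 1)/(g + g) = (1 + g)/((2*g)) = (1 + g)*(1/(2*g)) = (1 + g)/(2*g))
d = -1107 (d = 4713 - 5820 = -1107)
X(R) + d = (½)*(1 - 82)/(-82) - 1107 = (½)*(-1/82)*(-81) - 1107 = 81/164 - 1107 = -181467/164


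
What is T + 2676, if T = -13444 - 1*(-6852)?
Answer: -3916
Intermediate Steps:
T = -6592 (T = -13444 + 6852 = -6592)
T + 2676 = -6592 + 2676 = -3916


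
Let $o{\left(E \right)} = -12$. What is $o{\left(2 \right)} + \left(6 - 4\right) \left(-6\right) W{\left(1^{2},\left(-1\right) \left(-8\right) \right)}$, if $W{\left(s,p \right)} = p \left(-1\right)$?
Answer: $84$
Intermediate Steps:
$W{\left(s,p \right)} = - p$
$o{\left(2 \right)} + \left(6 - 4\right) \left(-6\right) W{\left(1^{2},\left(-1\right) \left(-8\right) \right)} = -12 + \left(6 - 4\right) \left(-6\right) \left(- \left(-1\right) \left(-8\right)\right) = -12 + 2 \left(-6\right) \left(\left(-1\right) 8\right) = -12 - -96 = -12 + 96 = 84$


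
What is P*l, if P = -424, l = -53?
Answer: 22472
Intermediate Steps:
P*l = -424*(-53) = 22472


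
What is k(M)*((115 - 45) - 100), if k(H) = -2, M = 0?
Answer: 60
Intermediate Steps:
k(M)*((115 - 45) - 100) = -2*((115 - 45) - 100) = -2*(70 - 100) = -2*(-30) = 60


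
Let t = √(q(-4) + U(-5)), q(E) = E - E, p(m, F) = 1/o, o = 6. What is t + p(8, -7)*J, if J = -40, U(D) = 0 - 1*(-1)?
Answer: -17/3 ≈ -5.6667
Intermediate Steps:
U(D) = 1 (U(D) = 0 + 1 = 1)
p(m, F) = ⅙ (p(m, F) = 1/6 = ⅙)
q(E) = 0
t = 1 (t = √(0 + 1) = √1 = 1)
t + p(8, -7)*J = 1 + (⅙)*(-40) = 1 - 20/3 = -17/3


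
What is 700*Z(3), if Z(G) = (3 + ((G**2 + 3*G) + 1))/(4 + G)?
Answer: 2200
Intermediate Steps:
Z(G) = (4 + G**2 + 3*G)/(4 + G) (Z(G) = (3 + (1 + G**2 + 3*G))/(4 + G) = (4 + G**2 + 3*G)/(4 + G))
700*Z(3) = 700*((4 + 3**2 + 3*3)/(4 + 3)) = 700*((4 + 9 + 9)/7) = 700*((1/7)*22) = 700*(22/7) = 2200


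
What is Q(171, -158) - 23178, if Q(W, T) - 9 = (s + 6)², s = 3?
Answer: -23088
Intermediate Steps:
Q(W, T) = 90 (Q(W, T) = 9 + (3 + 6)² = 9 + 9² = 9 + 81 = 90)
Q(171, -158) - 23178 = 90 - 23178 = -23088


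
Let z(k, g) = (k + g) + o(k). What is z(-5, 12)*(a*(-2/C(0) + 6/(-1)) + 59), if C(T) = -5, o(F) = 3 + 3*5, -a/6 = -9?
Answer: -6085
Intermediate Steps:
a = 54 (a = -6*(-9) = 54)
o(F) = 18 (o(F) = 3 + 15 = 18)
z(k, g) = 18 + g + k (z(k, g) = (k + g) + 18 = (g + k) + 18 = 18 + g + k)
z(-5, 12)*(a*(-2/C(0) + 6/(-1)) + 59) = (18 + 12 - 5)*(54*(-2/(-5) + 6/(-1)) + 59) = 25*(54*(-2*(-⅕) + 6*(-1)) + 59) = 25*(54*(⅖ - 6) + 59) = 25*(54*(-28/5) + 59) = 25*(-1512/5 + 59) = 25*(-1217/5) = -6085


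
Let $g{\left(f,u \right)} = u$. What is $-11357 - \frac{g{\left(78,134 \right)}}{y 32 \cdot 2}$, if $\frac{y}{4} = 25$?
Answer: $- \frac{36342467}{3200} \approx -11357.0$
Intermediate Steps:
$y = 100$ ($y = 4 \cdot 25 = 100$)
$-11357 - \frac{g{\left(78,134 \right)}}{y 32 \cdot 2} = -11357 - \frac{134}{100 \cdot 32 \cdot 2} = -11357 - \frac{134}{3200 \cdot 2} = -11357 - \frac{134}{6400} = -11357 - 134 \cdot \frac{1}{6400} = -11357 - \frac{67}{3200} = - \frac{36342467}{3200}$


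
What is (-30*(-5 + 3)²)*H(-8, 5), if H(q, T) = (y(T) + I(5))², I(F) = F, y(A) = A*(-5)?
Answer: -48000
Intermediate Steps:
y(A) = -5*A
H(q, T) = (5 - 5*T)² (H(q, T) = (-5*T + 5)² = (5 - 5*T)²)
(-30*(-5 + 3)²)*H(-8, 5) = (-30*(-5 + 3)²)*(25*(-1 + 5)²) = (-30*(-2)²)*(25*4²) = (-30*4)*(25*16) = -120*400 = -48000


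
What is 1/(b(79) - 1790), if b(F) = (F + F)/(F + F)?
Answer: -1/1789 ≈ -0.00055897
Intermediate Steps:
b(F) = 1 (b(F) = (2*F)/((2*F)) = (2*F)*(1/(2*F)) = 1)
1/(b(79) - 1790) = 1/(1 - 1790) = 1/(-1789) = -1/1789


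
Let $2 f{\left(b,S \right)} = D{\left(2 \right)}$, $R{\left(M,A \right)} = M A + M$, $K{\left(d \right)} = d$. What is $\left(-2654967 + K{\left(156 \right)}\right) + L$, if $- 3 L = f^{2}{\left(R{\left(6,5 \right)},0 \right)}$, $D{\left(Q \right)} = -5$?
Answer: $- \frac{31857757}{12} \approx -2.6548 \cdot 10^{6}$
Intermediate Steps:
$R{\left(M,A \right)} = M + A M$ ($R{\left(M,A \right)} = A M + M = M + A M$)
$f{\left(b,S \right)} = - \frac{5}{2}$ ($f{\left(b,S \right)} = \frac{1}{2} \left(-5\right) = - \frac{5}{2}$)
$L = - \frac{25}{12}$ ($L = - \frac{\left(- \frac{5}{2}\right)^{2}}{3} = \left(- \frac{1}{3}\right) \frac{25}{4} = - \frac{25}{12} \approx -2.0833$)
$\left(-2654967 + K{\left(156 \right)}\right) + L = \left(-2654967 + 156\right) - \frac{25}{12} = -2654811 - \frac{25}{12} = - \frac{31857757}{12}$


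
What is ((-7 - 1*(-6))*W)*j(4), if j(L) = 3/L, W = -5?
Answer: 15/4 ≈ 3.7500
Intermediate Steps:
((-7 - 1*(-6))*W)*j(4) = ((-7 - 1*(-6))*(-5))*(3/4) = ((-7 + 6)*(-5))*(3*(1/4)) = -1*(-5)*(3/4) = 5*(3/4) = 15/4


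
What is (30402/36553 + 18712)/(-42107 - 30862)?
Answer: -684010138/2667235857 ≈ -0.25645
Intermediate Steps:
(30402/36553 + 18712)/(-42107 - 30862) = (30402*(1/36553) + 18712)/(-72969) = (30402/36553 + 18712)*(-1/72969) = (684010138/36553)*(-1/72969) = -684010138/2667235857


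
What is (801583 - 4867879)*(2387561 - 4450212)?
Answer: 8387349510696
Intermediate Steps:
(801583 - 4867879)*(2387561 - 4450212) = -4066296*(-2062651) = 8387349510696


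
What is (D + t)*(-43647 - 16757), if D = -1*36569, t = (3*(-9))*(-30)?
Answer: 2159986636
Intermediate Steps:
t = 810 (t = -27*(-30) = 810)
D = -36569
(D + t)*(-43647 - 16757) = (-36569 + 810)*(-43647 - 16757) = -35759*(-60404) = 2159986636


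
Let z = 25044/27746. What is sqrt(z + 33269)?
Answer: sqrt(6403129749407)/13873 ≈ 182.40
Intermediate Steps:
z = 12522/13873 (z = 25044*(1/27746) = 12522/13873 ≈ 0.90262)
sqrt(z + 33269) = sqrt(12522/13873 + 33269) = sqrt(461553359/13873) = sqrt(6403129749407)/13873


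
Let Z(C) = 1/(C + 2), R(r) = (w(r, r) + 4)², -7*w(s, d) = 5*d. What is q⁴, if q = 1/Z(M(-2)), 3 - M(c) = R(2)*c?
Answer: 635924907601/5764801 ≈ 1.1031e+5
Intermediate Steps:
w(s, d) = -5*d/7
R(r) = (4 - 5*r/7)² (R(r) = (-5*r/7 + 4)² = (4 - 5*r/7)²)
M(c) = 3 - 324*c/49 (M(c) = 3 - (-28 + 5*2)²/49*c = 3 - (-28 + 10)²/49*c = 3 - (1/49)*(-18)²*c = 3 - (1/49)*324*c = 3 - 324*c/49)
Z(C) = 1/(2 + C)
q = 893/49 (q = 1/(1/(2 + (3 - 324/49*(-2)))) = 1/(1/(2 + (3 + 648/49))) = 1/(1/(2 + 795/49)) = 1/(1/(893/49)) = 1/(49/893) = 893/49 ≈ 18.224)
q⁴ = (893/49)⁴ = 635924907601/5764801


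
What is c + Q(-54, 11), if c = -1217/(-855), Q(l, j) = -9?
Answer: -6478/855 ≈ -7.5766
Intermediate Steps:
c = 1217/855 (c = -1217*(-1/855) = 1217/855 ≈ 1.4234)
c + Q(-54, 11) = 1217/855 - 9 = -6478/855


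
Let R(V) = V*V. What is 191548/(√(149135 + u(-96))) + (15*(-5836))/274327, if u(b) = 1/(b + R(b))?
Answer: -87540/274327 + 766192*√775263384570/1360111201 ≈ 495.69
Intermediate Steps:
R(V) = V²
u(b) = 1/(b + b²)
191548/(√(149135 + u(-96))) + (15*(-5836))/274327 = 191548/(√(149135 + 1/((-96)*(1 - 96)))) + (15*(-5836))/274327 = 191548/(√(149135 - 1/96/(-95))) - 87540*1/274327 = 191548/(√(149135 - 1/96*(-1/95))) - 87540/274327 = 191548/(√(149135 + 1/9120)) - 87540/274327 = 191548/(√(1360111201/9120)) - 87540/274327 = 191548/((√775263384570/2280)) - 87540/274327 = 191548*(4*√775263384570/1360111201) - 87540/274327 = 766192*√775263384570/1360111201 - 87540/274327 = -87540/274327 + 766192*√775263384570/1360111201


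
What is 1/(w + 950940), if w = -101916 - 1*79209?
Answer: 1/769815 ≈ 1.2990e-6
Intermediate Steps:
w = -181125 (w = -101916 - 79209 = -181125)
1/(w + 950940) = 1/(-181125 + 950940) = 1/769815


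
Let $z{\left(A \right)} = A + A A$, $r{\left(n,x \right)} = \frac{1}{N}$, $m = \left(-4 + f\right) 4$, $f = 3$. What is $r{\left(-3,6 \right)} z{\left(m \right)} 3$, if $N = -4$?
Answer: $-9$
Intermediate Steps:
$m = -4$ ($m = \left(-4 + 3\right) 4 = \left(-1\right) 4 = -4$)
$r{\left(n,x \right)} = - \frac{1}{4}$ ($r{\left(n,x \right)} = \frac{1}{-4} = - \frac{1}{4}$)
$z{\left(A \right)} = A + A^{2}$
$r{\left(-3,6 \right)} z{\left(m \right)} 3 = - \frac{\left(-4\right) \left(1 - 4\right)}{4} \cdot 3 = - \frac{\left(-4\right) \left(-3\right)}{4} \cdot 3 = \left(- \frac{1}{4}\right) 12 \cdot 3 = \left(-3\right) 3 = -9$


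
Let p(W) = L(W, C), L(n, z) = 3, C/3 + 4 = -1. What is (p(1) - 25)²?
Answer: 484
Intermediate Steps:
C = -15 (C = -12 + 3*(-1) = -12 - 3 = -15)
p(W) = 3
(p(1) - 25)² = (3 - 25)² = (-22)² = 484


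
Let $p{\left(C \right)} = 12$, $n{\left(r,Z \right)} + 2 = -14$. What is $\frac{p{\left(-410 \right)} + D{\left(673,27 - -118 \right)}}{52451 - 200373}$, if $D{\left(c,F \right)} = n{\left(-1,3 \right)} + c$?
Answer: $- \frac{669}{147922} \approx -0.0045227$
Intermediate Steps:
$n{\left(r,Z \right)} = -16$ ($n{\left(r,Z \right)} = -2 - 14 = -16$)
$D{\left(c,F \right)} = -16 + c$
$\frac{p{\left(-410 \right)} + D{\left(673,27 - -118 \right)}}{52451 - 200373} = \frac{12 + \left(-16 + 673\right)}{52451 - 200373} = \frac{12 + 657}{-147922} = 669 \left(- \frac{1}{147922}\right) = - \frac{669}{147922}$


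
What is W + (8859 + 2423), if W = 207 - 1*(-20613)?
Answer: 32102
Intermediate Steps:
W = 20820 (W = 207 + 20613 = 20820)
W + (8859 + 2423) = 20820 + (8859 + 2423) = 20820 + 11282 = 32102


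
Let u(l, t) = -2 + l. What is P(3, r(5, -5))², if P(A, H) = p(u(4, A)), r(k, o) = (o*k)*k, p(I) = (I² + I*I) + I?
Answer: 100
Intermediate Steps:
p(I) = I + 2*I² (p(I) = (I² + I²) + I = 2*I² + I = I + 2*I²)
r(k, o) = o*k² (r(k, o) = (k*o)*k = o*k²)
P(A, H) = 10 (P(A, H) = (-2 + 4)*(1 + 2*(-2 + 4)) = 2*(1 + 2*2) = 2*(1 + 4) = 2*5 = 10)
P(3, r(5, -5))² = 10² = 100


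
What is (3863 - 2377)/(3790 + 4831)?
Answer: 1486/8621 ≈ 0.17237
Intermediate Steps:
(3863 - 2377)/(3790 + 4831) = 1486/8621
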